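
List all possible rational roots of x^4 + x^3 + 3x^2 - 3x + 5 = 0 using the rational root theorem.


Rational root theorem: possible roots are ±p/q where:
  p divides the constant term (5): p ∈ {1, 5}
  q divides the leading coefficient (1): q ∈ {1}

All possible rational roots: -5, -1, 1, 5

-5, -1, 1, 5


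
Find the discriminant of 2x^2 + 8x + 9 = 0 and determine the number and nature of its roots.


For ax^2 + bx + c = 0, discriminant D = b^2 - 4ac
Here a = 2, b = 8, c = 9
D = (8)^2 - 4(2)(9) = 64 - 72 = -8

D = -8 < 0
The equation has no real roots (2 complex conjugate roots).

Discriminant = -8, no real roots (2 complex conjugate roots)


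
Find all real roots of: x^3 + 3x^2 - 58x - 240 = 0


Let p(x) = x^3 + 3x^2 - 58x - 240. By the rational root theorem (leading coefficient 1), any rational root is an integer divisor of 240: try ±1, ±2, ... in turn.
Test x = 1: value = -294 ≠ 0.
Test x = -1: value = -180 ≠ 0.
Test x = 2: value = -336 ≠ 0.
Test x = -2: value = -120 ≠ 0.
Test x = 3: value = -360 ≠ 0.
Test x = -3: value = -66 ≠ 0.
Test x = 4: value = -360 ≠ 0.
Test x = -4: value = -24 ≠ 0.
Test x = 5: value = -330 ≠ 0.
Test x = -5: value = 0 ✓, so (x + 5) is a factor.
Synthetic division by (x + 5): bring down 1; 1(-5) + 3 = -2; (-2)(-5) - 58 = -48; (-48)(-5) - 240 = 0 → quotient x^2 - 2x - 48, remainder 0.
Solve the quadratic x^2 - 2x - 48 = 0: discriminant = (-2)^2 - 4(1)(-48) = 4 + 192 = 196.
sqrt(196) = 14, so x = (2 ± 14)/2: x = 8 or x = -6.

x = -6, x = -5, x = 8


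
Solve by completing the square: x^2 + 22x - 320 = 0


Start: x^2 + 22x - 320 = 0
Move constant: x^2 + 22x = 320
Half of 22 is 11, squared is 121
Add 121 to both sides: x^2 + 22x + 121 = 441
(x + 11)^2 = 441
x + 11 = ±21
x = -11 + 21 = 10 or x = -11 - 21 = -32

x = -32, x = 10


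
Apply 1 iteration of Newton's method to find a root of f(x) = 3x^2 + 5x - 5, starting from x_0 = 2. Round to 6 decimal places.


Newton's method: x_(n+1) = x_n - f(x_n)/f'(x_n)
f(x) = 3x^2 + 5x - 5
f'(x) = 6x + 5

Iteration 1:
  f(2.000000) = 17.000000
  f'(2.000000) = 17.000000
  x_1 = 2.000000 - (17.000000)/(17.000000) = 1.000000

x_1 = 1.000000


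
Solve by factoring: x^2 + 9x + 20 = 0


We need two numbers that multiply to 20 and add to 9.
Those numbers are 5 and 4 (since 5 * 4 = 20 and 5 + 4 = 9).
So x^2 + 9x + 20 = (x + 5)(x + 4) = 0
Setting each factor to zero: x = -5 or x = -4

x = -5, x = -4


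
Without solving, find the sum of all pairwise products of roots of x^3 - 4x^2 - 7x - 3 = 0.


By Vieta's formulas for x^3 + bx^2 + cx + d = 0:
  r1 + r2 + r3 = -b/a = 4
  r1*r2 + r1*r3 + r2*r3 = c/a = -7
  r1*r2*r3 = -d/a = 3


Sum of pairwise products = -7


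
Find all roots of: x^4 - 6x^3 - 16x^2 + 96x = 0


The constant term is 0, so x = 0 is a root. Factor out x:
  x^3 - 6x^2 - 16x + 96 = 0
Let p(x) = x^3 - 6x^2 - 16x + 96. By the rational root theorem (leading coefficient 1), any rational root is an integer divisor of 96: try ±1, ±2, ... in turn.
Test x = 1: value = 75 ≠ 0.
Test x = -1: value = 105 ≠ 0.
Test x = 2: value = 48 ≠ 0.
Test x = -2: value = 96 ≠ 0.
Test x = 3: value = 21 ≠ 0.
Test x = -3: value = 63 ≠ 0.
Test x = 4: value = 0 ✓, so (x - 4) is a factor.
Synthetic division by (x - 4): bring down 1; 1(4) - 6 = -2; (-2)(4) - 16 = -24; (-24)(4) + 96 = 0 → quotient x^2 - 2x - 24, remainder 0.
Solve the quadratic x^2 - 2x - 24 = 0: discriminant = (-2)^2 - 4(1)(-24) = 4 + 96 = 100.
sqrt(100) = 10, so x = (2 ± 10)/2: x = 6 or x = -4.
Collecting all roots found:

x = -4, x = 0, x = 4, x = 6


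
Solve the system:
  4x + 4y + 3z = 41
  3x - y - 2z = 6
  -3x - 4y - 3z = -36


Using Cramer's rule. Expand each determinant along the first row.
D  = 4*[(-1)*(-3) - (-2)*(-4)] - 4*[3*(-3) - (-2)*(-3)] + 3*[3*(-4) - (-1)*(-3)]
  = 4*(-5) - 4*(-15) + 3*(-15) = -5
Dx = 41*[(-1)*(-3) - (-2)*(-4)] - 4*[6*(-3) - (-2)*(-36)] + 3*[6*(-4) - (-1)*(-36)]
  = 41*(-5) - 4*(-90) + 3*(-60) = -25
Dy = 4*[6*(-3) - (-2)*(-36)] - 41*[3*(-3) - (-2)*(-3)] + 3*[3*(-36) - 6*(-3)]
  = 4*(-90) - 41*(-15) + 3*(-90) = -15
Dz = 4*[(-1)*(-36) - 6*(-4)] - 4*[3*(-36) - 6*(-3)] + 41*[3*(-4) - (-1)*(-3)]
  = 4*(60) - 4*(-90) + 41*(-15) = -15
x = Dx/D = -25/-5 = 5, y = Dy/D = -15/-5 = 3, z = Dz/D = -15/-5 = 3
Check eq1: (4)(5) + (4)(3) + (3)(3) = 41 = 41 ✓
Check eq2: (3)(5) + (-1)(3) + (-2)(3) = 6 = 6 ✓
Check eq3: (-3)(5) + (-4)(3) + (-3)(3) = -36 = -36 ✓

x = 5, y = 3, z = 3


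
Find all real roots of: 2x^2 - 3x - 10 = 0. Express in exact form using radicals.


Using the quadratic formula: x = (-b ± sqrt(b^2 - 4ac)) / (2a)
Here a = 2, b = -3, c = -10
Discriminant = b^2 - 4ac = (-3)^2 - 4(2)(-10) = 9 + 80 = 89
Since discriminant = 89 > 0, there are two real roots.
x = (3 ± sqrt(89)) / 4
Numerically: x ≈ 3.1085 or x ≈ -1.6085

x = (3 + sqrt(89)) / 4 or x = (3 - sqrt(89)) / 4


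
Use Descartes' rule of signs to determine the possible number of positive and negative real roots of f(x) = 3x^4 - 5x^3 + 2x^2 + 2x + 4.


Descartes' rule of signs:

For positive roots, count sign changes in f(x) = 3x^4 - 5x^3 + 2x^2 + 2x + 4:
Signs of coefficients: +, -, +, +, +
Number of sign changes: 2
Possible positive real roots: 2, 0

For negative roots, examine f(-x) = 3x^4 + 5x^3 + 2x^2 - 2x + 4:
Signs of coefficients: +, +, +, -, +
Number of sign changes: 2
Possible negative real roots: 2, 0

Positive roots: 2 or 0; Negative roots: 2 or 0


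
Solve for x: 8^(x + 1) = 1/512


Express both sides with the same base.
1/512 = 8^(-3)
Since the bases match, equate exponents: x + 1 = -3
So x = -3 - (1) = -4

x = -4


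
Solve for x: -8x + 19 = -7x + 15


Starting with: -8x + 19 = -7x + 15
Move all x terms to left: (-8 + 7)x = 15 - 19
Simplify: -x = -4
Divide both sides by -1: x = 4

x = 4


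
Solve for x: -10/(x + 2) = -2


Multiply both sides by (x + 2): -10 = -2(x + 2)
Distribute: -10 = -2x - 4
-2x = -10 + 4 = -6
x = 3

x = 3


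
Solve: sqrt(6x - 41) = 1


Square both sides: 6x - 41 = 1^2 = 1
6x = 1 + 41 = 42
x = 7
Check: sqrt(6*7 - 41) = sqrt(1) = 1 ✓

x = 7


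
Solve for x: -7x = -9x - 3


Starting with: -7x = -9x - 3
Move all x terms to left: (-7 + 9)x = -3 - 0
Simplify: 2x = -3
Divide both sides by 2: x = -3/2

x = -3/2


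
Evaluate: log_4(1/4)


We need the exponent such that 4^? = 1/4
4^(-1) = 1/4^1 = 1/4
Therefore log_4(1/4) = -1

-1


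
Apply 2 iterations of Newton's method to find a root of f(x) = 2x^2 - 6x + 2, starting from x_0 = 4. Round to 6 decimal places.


Newton's method: x_(n+1) = x_n - f(x_n)/f'(x_n)
f(x) = 2x^2 - 6x + 2
f'(x) = 4x - 6

Iteration 1:
  f(4.000000) = 10.000000
  f'(4.000000) = 10.000000
  x_1 = 4.000000 - (10.000000)/(10.000000) = 3.000000

Iteration 2:
  f(3.000000) = 2.000000
  f'(3.000000) = 6.000000
  x_2 = 3.000000 - (2.000000)/(6.000000) = 2.666667

x_2 = 2.666667


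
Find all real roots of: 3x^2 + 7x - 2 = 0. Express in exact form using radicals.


Using the quadratic formula: x = (-b ± sqrt(b^2 - 4ac)) / (2a)
Here a = 3, b = 7, c = -2
Discriminant = b^2 - 4ac = 7^2 - 4(3)(-2) = 49 + 24 = 73
Since discriminant = 73 > 0, there are two real roots.
x = (-7 ± sqrt(73)) / 6
Numerically: x ≈ 0.2573 or x ≈ -2.5907

x = (-7 + sqrt(73)) / 6 or x = (-7 - sqrt(73)) / 6


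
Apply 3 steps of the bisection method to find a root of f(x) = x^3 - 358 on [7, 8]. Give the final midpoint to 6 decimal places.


f(x) = x^3 - 358
f(7) = -15 < 0
f(8) = 154 > 0

Step 1: midpoint = (7.000000 + 8.000000)/2 = 7.500000
  f(7.500000) = 63.875000
  f(mid) > 0, so root is in [7.000000, 7.500000]

Step 2: midpoint = (7.000000 + 7.500000)/2 = 7.250000
  f(7.250000) = 23.078125
  f(mid) > 0, so root is in [7.000000, 7.250000]

Step 3: midpoint = (7.000000 + 7.250000)/2 = 7.125000
  f(7.125000) = 3.705078
  f(mid) > 0, so root is in [7.000000, 7.125000]

midpoint = 7.125000


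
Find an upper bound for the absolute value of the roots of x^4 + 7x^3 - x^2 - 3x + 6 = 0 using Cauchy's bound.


Cauchy's bound: all roots r satisfy |r| <= 1 + max(|a_i/a_n|) for i = 0,...,n-1
where a_n is the leading coefficient.

Coefficients: [1, 7, -1, -3, 6]
Leading coefficient a_n = 1
Ratios |a_i/a_n|: 7, 1, 3, 6
Maximum ratio: 7
Cauchy's bound: |r| <= 1 + 7 = 8

Upper bound = 8


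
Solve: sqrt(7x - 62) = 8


Square both sides: 7x - 62 = 8^2 = 64
7x = 64 + 62 = 126
x = 18
Check: sqrt(7*18 - 62) = sqrt(64) = 8 ✓

x = 18


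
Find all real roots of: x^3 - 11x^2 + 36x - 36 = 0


Let p(x) = x^3 - 11x^2 + 36x - 36. By the rational root theorem (leading coefficient 1), any rational root is an integer divisor of 36: try ±1, ±2, ... in turn.
Test x = 1: value = -10 ≠ 0.
Test x = -1: value = -84 ≠ 0.
Test x = 2: value = 0 ✓, so (x - 2) is a factor.
Synthetic division by (x - 2): bring down 1; 1(2) - 11 = -9; (-9)(2) + 36 = 18; 18(2) - 36 = 0 → quotient x^2 - 9x + 18, remainder 0.
Solve the quadratic x^2 - 9x + 18 = 0: discriminant = (-9)^2 - 4(1)(18) = 81 - 72 = 9.
sqrt(9) = 3, so x = (9 ± 3)/2: x = 6 or x = 3.

x = 2, x = 3, x = 6


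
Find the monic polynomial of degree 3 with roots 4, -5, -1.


A monic polynomial with roots 4, -5, -1 is:
p(x) = (x - 4)(x + 5)(x + 1)
After multiplying by (x - 4): x - 4
After multiplying by (x + 5): x^2 + x - 20
After multiplying by (x + 1): x^3 + 2x^2 - 19x - 20

x^3 + 2x^2 - 19x - 20


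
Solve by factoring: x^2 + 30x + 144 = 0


We need two numbers that multiply to 144 and add to 30.
Those numbers are 6 and 24 (since 6 * 24 = 144 and 6 + 24 = 30).
So x^2 + 30x + 144 = (x + 6)(x + 24) = 0
Setting each factor to zero: x = -6 or x = -24

x = -24, x = -6


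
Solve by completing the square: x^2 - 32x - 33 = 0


Start: x^2 - 32x - 33 = 0
Move constant: x^2 - 32x = 33
Half of -32 is -16, squared is 256
Add 256 to both sides: x^2 - 32x + 256 = 289
(x - 16)^2 = 289
x - 16 = ±17
x = 16 + 17 = 33 or x = 16 - 17 = -1

x = -1, x = 33


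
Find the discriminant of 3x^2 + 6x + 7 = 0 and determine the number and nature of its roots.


For ax^2 + bx + c = 0, discriminant D = b^2 - 4ac
Here a = 3, b = 6, c = 7
D = (6)^2 - 4(3)(7) = 36 - 84 = -48

D = -48 < 0
The equation has no real roots (2 complex conjugate roots).

Discriminant = -48, no real roots (2 complex conjugate roots)


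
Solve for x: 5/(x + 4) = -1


Multiply both sides by (x + 4): 5 = -1(x + 4)
Distribute: 5 = -x - 4
-x = 5 + 4 = 9
x = -9

x = -9


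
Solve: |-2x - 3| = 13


An absolute value equation |expr| = 13 gives two cases:
Case 1: -2x - 3 = 13
  -2x = 16, so x = -8
Case 2: -2x - 3 = -13
  -2x = -10, so x = 5

x = -8, x = 5


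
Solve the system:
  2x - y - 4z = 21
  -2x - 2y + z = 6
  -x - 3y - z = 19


Using Cramer's rule. Expand each determinant along the first row.
D  = 2*[(-2)*(-1) - 1*(-3)] - (-1)*[(-2)*(-1) - 1*(-1)] + (-4)*[(-2)*(-3) - (-2)*(-1)]
  = 2*(5) - (-1)*(3) + (-4)*(4) = -3
Dx = 21*[(-2)*(-1) - 1*(-3)] - (-1)*[6*(-1) - 1*19] + (-4)*[6*(-3) - (-2)*19]
  = 21*(5) - (-1)*(-25) + (-4)*(20) = 0
Dy = 2*[6*(-1) - 1*19] - 21*[(-2)*(-1) - 1*(-1)] + (-4)*[(-2)*19 - 6*(-1)]
  = 2*(-25) - 21*(3) + (-4)*(-32) = 15
Dz = 2*[(-2)*19 - 6*(-3)] - (-1)*[(-2)*19 - 6*(-1)] + 21*[(-2)*(-3) - (-2)*(-1)]
  = 2*(-20) - (-1)*(-32) + 21*(4) = 12
x = Dx/D = 0/-3 = 0, y = Dy/D = 15/-3 = -5, z = Dz/D = 12/-3 = -4
Check eq1: (2)(0) + (-1)(-5) + (-4)(-4) = 21 = 21 ✓
Check eq2: (-2)(0) + (-2)(-5) + (1)(-4) = 6 = 6 ✓
Check eq3: (-1)(0) + (-3)(-5) + (-1)(-4) = 19 = 19 ✓

x = 0, y = -5, z = -4


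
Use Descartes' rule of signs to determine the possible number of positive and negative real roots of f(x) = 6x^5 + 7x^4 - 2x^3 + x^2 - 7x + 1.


Descartes' rule of signs:

For positive roots, count sign changes in f(x) = 6x^5 + 7x^4 - 2x^3 + x^2 - 7x + 1:
Signs of coefficients: +, +, -, +, -, +
Number of sign changes: 4
Possible positive real roots: 4, 2, 0

For negative roots, examine f(-x) = -6x^5 + 7x^4 + 2x^3 + x^2 + 7x + 1:
Signs of coefficients: -, +, +, +, +, +
Number of sign changes: 1
Possible negative real roots: 1

Positive roots: 4 or 2 or 0; Negative roots: 1


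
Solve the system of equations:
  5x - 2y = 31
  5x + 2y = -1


Using Cramer's rule:
Determinant D = (5)(2) - (5)(-2) = 10 + 10 = 20
Dx = (31)(2) - (-1)(-2) = 62 - 2 = 60
Dy = (5)(-1) - (5)(31) = -5 - 155 = -160
x = Dx/D = 60/20 = 3
y = Dy/D = -160/20 = -8

x = 3, y = -8


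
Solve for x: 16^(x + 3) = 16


Express both sides with the same base.
16 = 16^1
Since the bases match, equate exponents: x + 3 = 1
So x = 1 - (3) = -2

x = -2


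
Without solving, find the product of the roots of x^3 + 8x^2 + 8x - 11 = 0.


By Vieta's formulas for x^3 + bx^2 + cx + d = 0:
  r1 + r2 + r3 = -b/a = -8
  r1*r2 + r1*r3 + r2*r3 = c/a = 8
  r1*r2*r3 = -d/a = 11


Product = 11


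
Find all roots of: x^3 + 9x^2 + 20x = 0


The constant term is 0, so x = 0 is a root. Factor out x:
  x^2 + 9x + 20 = 0
Solve the quadratic x^2 + 9x + 20 = 0: discriminant = 9^2 - 4(1)(20) = 81 - 80 = 1.
sqrt(1) = 1, so x = (-9 ± 1)/2: x = -4 or x = -5.
Collecting all roots found:

x = -5, x = -4, x = 0


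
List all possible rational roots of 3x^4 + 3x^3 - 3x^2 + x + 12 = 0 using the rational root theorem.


Rational root theorem: possible roots are ±p/q where:
  p divides the constant term (12): p ∈ {1, 2, 3, 4, 6, 12}
  q divides the leading coefficient (3): q ∈ {1, 3}

All possible rational roots: -12, -6, -4, -3, -2, -4/3, -1, -2/3, -1/3, 1/3, 2/3, 1, 4/3, 2, 3, 4, 6, 12

-12, -6, -4, -3, -2, -4/3, -1, -2/3, -1/3, 1/3, 2/3, 1, 4/3, 2, 3, 4, 6, 12


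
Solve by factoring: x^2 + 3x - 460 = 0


We need two numbers that multiply to -460 and add to 3.
Those numbers are -20 and 23 (since (-20) * 23 = -460 and (-20) + 23 = 3).
So x^2 + 3x - 460 = (x - 20)(x + 23) = 0
Setting each factor to zero: x = 20 or x = -23

x = -23, x = 20


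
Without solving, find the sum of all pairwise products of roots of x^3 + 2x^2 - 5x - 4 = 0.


By Vieta's formulas for x^3 + bx^2 + cx + d = 0:
  r1 + r2 + r3 = -b/a = -2
  r1*r2 + r1*r3 + r2*r3 = c/a = -5
  r1*r2*r3 = -d/a = 4


Sum of pairwise products = -5


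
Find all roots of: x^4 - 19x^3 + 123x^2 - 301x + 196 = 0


Let p(x) = x^4 - 19x^3 + 123x^2 - 301x + 196. By the rational root theorem (leading coefficient 1), any rational root is an integer divisor of 196: try ±1, ±2, ... in turn.
Test x = 1: value = 0 ✓, so (x - 1) is a factor.
Synthetic division by (x - 1): bring down 1; 1(1) - 19 = -18; (-18)(1) + 123 = 105; 105(1) - 301 = -196; (-196)(1) + 196 = 0 → quotient x^3 - 18x^2 + 105x - 196, remainder 0.
Continue with the quotient x^3 - 18x^2 + 105x - 196 (candidates must divide 196; re-test x = 1 first in case it repeats).
Test x = 1: value = -108 ≠ 0.
Test x = -1: value = -320 ≠ 0.
Test x = 2: value = -50 ≠ 0.
Test x = -2: value = -486 ≠ 0.
Test x = 4: value = 0 ✓, so (x - 4) is a factor.
Synthetic division by (x - 4): bring down 1; 1(4) - 18 = -14; (-14)(4) + 105 = 49; 49(4) - 196 = 0 → quotient x^2 - 14x + 49, remainder 0.
Solve the quadratic x^2 - 14x + 49 = 0: discriminant = (-14)^2 - 4(1)(49) = 196 - 196 = 0.
Discriminant = 0, so a double root: x = 14/2 = 7.
Collecting all roots found:

x = 1, x = 4, x = 7 (multiplicity 2)


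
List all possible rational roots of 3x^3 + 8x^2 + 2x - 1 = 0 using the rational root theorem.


Rational root theorem: possible roots are ±p/q where:
  p divides the constant term (-1): p ∈ {1}
  q divides the leading coefficient (3): q ∈ {1, 3}

All possible rational roots: -1, -1/3, 1/3, 1

-1, -1/3, 1/3, 1


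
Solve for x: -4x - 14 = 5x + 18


Starting with: -4x - 14 = 5x + 18
Move all x terms to left: (-4 - 5)x = 18 + 14
Simplify: -9x = 32
Divide both sides by -9: x = -32/9

x = -32/9


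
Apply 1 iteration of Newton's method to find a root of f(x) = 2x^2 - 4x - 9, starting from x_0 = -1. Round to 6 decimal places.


Newton's method: x_(n+1) = x_n - f(x_n)/f'(x_n)
f(x) = 2x^2 - 4x - 9
f'(x) = 4x - 4

Iteration 1:
  f(-1.000000) = -3.000000
  f'(-1.000000) = -8.000000
  x_1 = -1.000000 - (-3.000000)/(-8.000000) = -1.375000

x_1 = -1.375000


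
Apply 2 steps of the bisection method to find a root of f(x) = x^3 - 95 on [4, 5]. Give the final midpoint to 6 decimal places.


f(x) = x^3 - 95
f(4) = -31 < 0
f(5) = 30 > 0

Step 1: midpoint = (4.000000 + 5.000000)/2 = 4.500000
  f(4.500000) = -3.875000
  f(mid) < 0, so root is in [4.500000, 5.000000]

Step 2: midpoint = (4.500000 + 5.000000)/2 = 4.750000
  f(4.750000) = 12.171875
  f(mid) > 0, so root is in [4.500000, 4.750000]

midpoint = 4.750000


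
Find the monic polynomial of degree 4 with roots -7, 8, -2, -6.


A monic polynomial with roots -7, 8, -2, -6 is:
p(x) = (x + 7)(x - 8)(x + 2)(x + 6)
After multiplying by (x + 7): x + 7
After multiplying by (x - 8): x^2 - x - 56
After multiplying by (x + 2): x^3 + x^2 - 58x - 112
After multiplying by (x + 6): x^4 + 7x^3 - 52x^2 - 460x - 672

x^4 + 7x^3 - 52x^2 - 460x - 672


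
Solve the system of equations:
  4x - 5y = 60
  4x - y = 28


Using Cramer's rule:
Determinant D = (4)(-1) - (4)(-5) = -4 + 20 = 16
Dx = (60)(-1) - (28)(-5) = -60 + 140 = 80
Dy = (4)(28) - (4)(60) = 112 - 240 = -128
x = Dx/D = 80/16 = 5
y = Dy/D = -128/16 = -8

x = 5, y = -8


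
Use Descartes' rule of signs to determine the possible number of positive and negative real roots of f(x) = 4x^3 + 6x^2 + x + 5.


Descartes' rule of signs:

For positive roots, count sign changes in f(x) = 4x^3 + 6x^2 + x + 5:
Signs of coefficients: +, +, +, +
Number of sign changes: 0
Possible positive real roots: 0

For negative roots, examine f(-x) = -4x^3 + 6x^2 - x + 5:
Signs of coefficients: -, +, -, +
Number of sign changes: 3
Possible negative real roots: 3, 1

Positive roots: 0; Negative roots: 3 or 1


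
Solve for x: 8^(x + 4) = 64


Express both sides with the same base.
64 = 8^2
Since the bases match, equate exponents: x + 4 = 2
So x = 2 - (4) = -2

x = -2


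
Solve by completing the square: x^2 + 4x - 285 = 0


Start: x^2 + 4x - 285 = 0
Move constant: x^2 + 4x = 285
Half of 4 is 2, squared is 4
Add 4 to both sides: x^2 + 4x + 4 = 289
(x + 2)^2 = 289
x + 2 = ±17
x = -2 + 17 = 15 or x = -2 - 17 = -19

x = -19, x = 15


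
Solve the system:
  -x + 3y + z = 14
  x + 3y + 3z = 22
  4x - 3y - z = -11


Using Cramer's rule. Expand each determinant along the first row.
D  = (-1)*[3*(-1) - 3*(-3)] - 3*[1*(-1) - 3*4] + 1*[1*(-3) - 3*4]
  = (-1)*(6) - 3*(-13) + 1*(-15) = 18
Dx = 14*[3*(-1) - 3*(-3)] - 3*[22*(-1) - 3*(-11)] + 1*[22*(-3) - 3*(-11)]
  = 14*(6) - 3*(11) + 1*(-33) = 18
Dy = (-1)*[22*(-1) - 3*(-11)] - 14*[1*(-1) - 3*4] + 1*[1*(-11) - 22*4]
  = (-1)*(11) - 14*(-13) + 1*(-99) = 72
Dz = (-1)*[3*(-11) - 22*(-3)] - 3*[1*(-11) - 22*4] + 14*[1*(-3) - 3*4]
  = (-1)*(33) - 3*(-99) + 14*(-15) = 54
x = Dx/D = 18/18 = 1, y = Dy/D = 72/18 = 4, z = Dz/D = 54/18 = 3
Check eq1: (-1)(1) + (3)(4) + (1)(3) = 14 = 14 ✓
Check eq2: (1)(1) + (3)(4) + (3)(3) = 22 = 22 ✓
Check eq3: (4)(1) + (-3)(4) + (-1)(3) = -11 = -11 ✓

x = 1, y = 4, z = 3


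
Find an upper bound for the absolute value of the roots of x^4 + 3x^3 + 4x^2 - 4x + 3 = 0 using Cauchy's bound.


Cauchy's bound: all roots r satisfy |r| <= 1 + max(|a_i/a_n|) for i = 0,...,n-1
where a_n is the leading coefficient.

Coefficients: [1, 3, 4, -4, 3]
Leading coefficient a_n = 1
Ratios |a_i/a_n|: 3, 4, 4, 3
Maximum ratio: 4
Cauchy's bound: |r| <= 1 + 4 = 5

Upper bound = 5


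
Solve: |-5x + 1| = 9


An absolute value equation |expr| = 9 gives two cases:
Case 1: -5x + 1 = 9
  -5x = 8, so x = -8/5
Case 2: -5x + 1 = -9
  -5x = -10, so x = 2

x = -8/5, x = 2


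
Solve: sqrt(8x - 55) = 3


Square both sides: 8x - 55 = 3^2 = 9
8x = 9 + 55 = 64
x = 8
Check: sqrt(8*8 - 55) = sqrt(9) = 3 ✓

x = 8


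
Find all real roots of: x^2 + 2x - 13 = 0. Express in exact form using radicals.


Using the quadratic formula: x = (-b ± sqrt(b^2 - 4ac)) / (2a)
Here a = 1, b = 2, c = -13
Discriminant = b^2 - 4ac = 2^2 - 4(1)(-13) = 4 + 52 = 56
Since discriminant = 56 > 0, there are two real roots.
x = (-2 ± 2*sqrt(14)) / 2
Simplifying: x = -1 ± sqrt(14)
Numerically: x ≈ 2.7417 or x ≈ -4.7417

x = -1 + sqrt(14) or x = -1 - sqrt(14)


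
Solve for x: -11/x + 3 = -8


Subtract 3 from both sides: -11/x = -11
Multiply both sides by x: -11 = -11 * x
Divide by -11: x = 1

x = 1


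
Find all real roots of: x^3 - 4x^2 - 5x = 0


The constant term is 0, so x = 0 is a root. Factor out x:
  x(x^2 - 4x - 5) = 0
Solve the quadratic x^2 - 4x - 5 = 0: discriminant = (-4)^2 - 4(1)(-5) = 16 + 20 = 36.
sqrt(36) = 6, so x = (4 ± 6)/2: x = 5 or x = -1.

x = -1, x = 0, x = 5


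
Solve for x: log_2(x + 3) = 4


Convert to exponential form: x + 3 = 2^4 = 16
x = 16 - 3 = 13
Check: log_2(13 + 3) = log_2(16) = log_2(16) = 4 ✓

x = 13


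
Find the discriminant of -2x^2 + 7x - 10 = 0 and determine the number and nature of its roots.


For ax^2 + bx + c = 0, discriminant D = b^2 - 4ac
Here a = -2, b = 7, c = -10
D = (7)^2 - 4(-2)(-10) = 49 - 80 = -31

D = -31 < 0
The equation has no real roots (2 complex conjugate roots).

Discriminant = -31, no real roots (2 complex conjugate roots)


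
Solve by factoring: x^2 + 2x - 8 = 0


We need two numbers that multiply to -8 and add to 2.
Those numbers are 4 and -2 (since 4 * (-2) = -8 and 4 + (-2) = 2).
So x^2 + 2x - 8 = (x + 4)(x - 2) = 0
Setting each factor to zero: x = -4 or x = 2

x = -4, x = 2


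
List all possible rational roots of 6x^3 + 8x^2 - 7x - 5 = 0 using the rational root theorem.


Rational root theorem: possible roots are ±p/q where:
  p divides the constant term (-5): p ∈ {1, 5}
  q divides the leading coefficient (6): q ∈ {1, 2, 3, 6}

All possible rational roots: -5, -5/2, -5/3, -1, -5/6, -1/2, -1/3, -1/6, 1/6, 1/3, 1/2, 5/6, 1, 5/3, 5/2, 5

-5, -5/2, -5/3, -1, -5/6, -1/2, -1/3, -1/6, 1/6, 1/3, 1/2, 5/6, 1, 5/3, 5/2, 5


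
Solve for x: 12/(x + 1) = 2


Multiply both sides by (x + 1): 12 = 2(x + 1)
Distribute: 12 = 2x + 2
2x = 12 - 2 = 10
x = 5

x = 5


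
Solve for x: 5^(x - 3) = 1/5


Express both sides with the same base.
1/5 = 5^(-1)
Since the bases match, equate exponents: x - 3 = -1
So x = -1 - (-3) = 2

x = 2


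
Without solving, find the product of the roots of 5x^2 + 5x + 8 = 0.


By Vieta's formulas for ax^2 + bx + c = 0:
  Sum of roots = -b/a
  Product of roots = c/a

Here a = 5, b = 5, c = 8
Sum = -(5)/5 = -1
Product = 8/5 = 8/5

Product = 8/5


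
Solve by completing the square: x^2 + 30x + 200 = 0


Start: x^2 + 30x + 200 = 0
Move constant: x^2 + 30x = -200
Half of 30 is 15, squared is 225
Add 225 to both sides: x^2 + 30x + 225 = 25
(x + 15)^2 = 25
x + 15 = ±5
x = -15 + 5 = -10 or x = -15 - 5 = -20

x = -20, x = -10


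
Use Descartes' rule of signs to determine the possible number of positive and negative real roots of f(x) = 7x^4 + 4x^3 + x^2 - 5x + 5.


Descartes' rule of signs:

For positive roots, count sign changes in f(x) = 7x^4 + 4x^3 + x^2 - 5x + 5:
Signs of coefficients: +, +, +, -, +
Number of sign changes: 2
Possible positive real roots: 2, 0

For negative roots, examine f(-x) = 7x^4 - 4x^3 + x^2 + 5x + 5:
Signs of coefficients: +, -, +, +, +
Number of sign changes: 2
Possible negative real roots: 2, 0

Positive roots: 2 or 0; Negative roots: 2 or 0


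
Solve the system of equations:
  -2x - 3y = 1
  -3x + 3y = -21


Using Cramer's rule:
Determinant D = (-2)(3) - (-3)(-3) = -6 - 9 = -15
Dx = (1)(3) - (-21)(-3) = 3 - 63 = -60
Dy = (-2)(-21) - (-3)(1) = 42 + 3 = 45
x = Dx/D = -60/-15 = 4
y = Dy/D = 45/-15 = -3

x = 4, y = -3


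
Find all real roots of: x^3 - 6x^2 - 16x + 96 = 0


Let p(x) = x^3 - 6x^2 - 16x + 96. By the rational root theorem (leading coefficient 1), any rational root is an integer divisor of 96: try ±1, ±2, ... in turn.
Test x = 1: value = 75 ≠ 0.
Test x = -1: value = 105 ≠ 0.
Test x = 2: value = 48 ≠ 0.
Test x = -2: value = 96 ≠ 0.
Test x = 3: value = 21 ≠ 0.
Test x = -3: value = 63 ≠ 0.
Test x = 4: value = 0 ✓, so (x - 4) is a factor.
Synthetic division by (x - 4): bring down 1; 1(4) - 6 = -2; (-2)(4) - 16 = -24; (-24)(4) + 96 = 0 → quotient x^2 - 2x - 24, remainder 0.
Solve the quadratic x^2 - 2x - 24 = 0: discriminant = (-2)^2 - 4(1)(-24) = 4 + 96 = 100.
sqrt(100) = 10, so x = (2 ± 10)/2: x = 6 or x = -4.

x = -4, x = 4, x = 6


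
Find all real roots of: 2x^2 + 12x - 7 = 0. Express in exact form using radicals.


Using the quadratic formula: x = (-b ± sqrt(b^2 - 4ac)) / (2a)
Here a = 2, b = 12, c = -7
Discriminant = b^2 - 4ac = 12^2 - 4(2)(-7) = 144 + 56 = 200
Since discriminant = 200 > 0, there are two real roots.
x = (-12 ± 10*sqrt(2)) / 4
Simplifying: x = (-6 ± 5*sqrt(2)) / 2
Numerically: x ≈ 0.5355 or x ≈ -6.5355

x = (-6 + 5*sqrt(2)) / 2 or x = (-6 - 5*sqrt(2)) / 2


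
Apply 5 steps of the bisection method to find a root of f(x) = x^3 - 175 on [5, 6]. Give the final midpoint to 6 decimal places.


f(x) = x^3 - 175
f(5) = -50 < 0
f(6) = 41 > 0

Step 1: midpoint = (5.000000 + 6.000000)/2 = 5.500000
  f(5.500000) = -8.625000
  f(mid) < 0, so root is in [5.500000, 6.000000]

Step 2: midpoint = (5.500000 + 6.000000)/2 = 5.750000
  f(5.750000) = 15.109375
  f(mid) > 0, so root is in [5.500000, 5.750000]

Step 3: midpoint = (5.500000 + 5.750000)/2 = 5.625000
  f(5.625000) = 2.978516
  f(mid) > 0, so root is in [5.500000, 5.625000]

Step 4: midpoint = (5.500000 + 5.625000)/2 = 5.562500
  f(5.562500) = -2.888428
  f(mid) < 0, so root is in [5.562500, 5.625000]

Step 5: midpoint = (5.562500 + 5.625000)/2 = 5.593750
  f(5.593750) = 0.028656
  f(mid) > 0, so root is in [5.562500, 5.593750]

midpoint = 5.593750


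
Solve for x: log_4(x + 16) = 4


Convert to exponential form: x + 16 = 4^4 = 256
x = 256 - 16 = 240
Check: log_4(240 + 16) = log_4(256) = log_4(256) = 4 ✓

x = 240


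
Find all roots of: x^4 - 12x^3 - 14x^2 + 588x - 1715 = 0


Let p(x) = x^4 - 12x^3 - 14x^2 + 588x - 1715. By the rational root theorem (leading coefficient 1), any rational root is an integer divisor of 1715: try ±1, ±2, ... in turn.
Test x = 1: value = -1152 ≠ 0.
Test x = -1: value = -2304 ≠ 0.
Test x = 5: value = 0 ✓, so (x - 5) is a factor.
Synthetic division by (x - 5): bring down 1; 1(5) - 12 = -7; (-7)(5) - 14 = -49; (-49)(5) + 588 = 343; 343(5) - 1715 = 0 → quotient x^3 - 7x^2 - 49x + 343, remainder 0.
Continue with the quotient x^3 - 7x^2 - 49x + 343 (candidates must divide 343).
Test x = 7: value = 0 ✓, so (x - 7) is a factor.
Synthetic division by (x - 7): bring down 1; 1(7) - 7 = 0; 0(7) - 49 = -49; (-49)(7) + 343 = 0 → quotient x^2 - 49, remainder 0.
Solve the quadratic x^2 - 49 = 0: discriminant = 0^2 - 4(1)(-49) = 0 + 196 = 196.
sqrt(196) = 14, so x = (0 ± 14)/2: x = 7 or x = -7.
Collecting all roots found:

x = -7, x = 5, x = 7 (multiplicity 2)


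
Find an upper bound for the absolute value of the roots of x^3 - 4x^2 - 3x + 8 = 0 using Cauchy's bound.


Cauchy's bound: all roots r satisfy |r| <= 1 + max(|a_i/a_n|) for i = 0,...,n-1
where a_n is the leading coefficient.

Coefficients: [1, -4, -3, 8]
Leading coefficient a_n = 1
Ratios |a_i/a_n|: 4, 3, 8
Maximum ratio: 8
Cauchy's bound: |r| <= 1 + 8 = 9

Upper bound = 9


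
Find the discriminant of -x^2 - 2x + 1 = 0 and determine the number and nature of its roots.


For ax^2 + bx + c = 0, discriminant D = b^2 - 4ac
Here a = -1, b = -2, c = 1
D = (-2)^2 - 4(-1)(1) = 4 + 4 = 8

D = 8 > 0 but not a perfect square
The equation has 2 distinct real irrational roots.

Discriminant = 8, 2 distinct real irrational roots


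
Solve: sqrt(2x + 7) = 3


Square both sides: 2x + 7 = 3^2 = 9
2x = 9 - 7 = 2
x = 1
Check: sqrt(2*1 + 7) = sqrt(9) = 3 ✓

x = 1


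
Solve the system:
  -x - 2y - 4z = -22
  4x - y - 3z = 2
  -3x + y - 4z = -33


Using Cramer's rule. Expand each determinant along the first row.
D  = (-1)*[(-1)*(-4) - (-3)*1] - (-2)*[4*(-4) - (-3)*(-3)] + (-4)*[4*1 - (-1)*(-3)]
  = (-1)*(7) - (-2)*(-25) + (-4)*(1) = -61
Dx = (-22)*[(-1)*(-4) - (-3)*1] - (-2)*[2*(-4) - (-3)*(-33)] + (-4)*[2*1 - (-1)*(-33)]
  = (-22)*(7) - (-2)*(-107) + (-4)*(-31) = -244
Dy = (-1)*[2*(-4) - (-3)*(-33)] - (-22)*[4*(-4) - (-3)*(-3)] + (-4)*[4*(-33) - 2*(-3)]
  = (-1)*(-107) - (-22)*(-25) + (-4)*(-126) = 61
Dz = (-1)*[(-1)*(-33) - 2*1] - (-2)*[4*(-33) - 2*(-3)] + (-22)*[4*1 - (-1)*(-3)]
  = (-1)*(31) - (-2)*(-126) + (-22)*(1) = -305
x = Dx/D = -244/-61 = 4, y = Dy/D = 61/-61 = -1, z = Dz/D = -305/-61 = 5
Check eq1: (-1)(4) + (-2)(-1) + (-4)(5) = -22 = -22 ✓
Check eq2: (4)(4) + (-1)(-1) + (-3)(5) = 2 = 2 ✓
Check eq3: (-3)(4) + (1)(-1) + (-4)(5) = -33 = -33 ✓

x = 4, y = -1, z = 5


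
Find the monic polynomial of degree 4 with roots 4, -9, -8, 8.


A monic polynomial with roots 4, -9, -8, 8 is:
p(x) = (x - 4)(x + 9)(x + 8)(x - 8)
After multiplying by (x - 4): x - 4
After multiplying by (x + 9): x^2 + 5x - 36
After multiplying by (x + 8): x^3 + 13x^2 + 4x - 288
After multiplying by (x - 8): x^4 + 5x^3 - 100x^2 - 320x + 2304

x^4 + 5x^3 - 100x^2 - 320x + 2304


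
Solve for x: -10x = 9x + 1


Starting with: -10x = 9x + 1
Move all x terms to left: (-10 - 9)x = 1 - 0
Simplify: -19x = 1
Divide both sides by -19: x = -1/19

x = -1/19


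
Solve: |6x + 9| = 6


An absolute value equation |expr| = 6 gives two cases:
Case 1: 6x + 9 = 6
  6x = -3, so x = -1/2
Case 2: 6x + 9 = -6
  6x = -15, so x = -5/2

x = -5/2, x = -1/2


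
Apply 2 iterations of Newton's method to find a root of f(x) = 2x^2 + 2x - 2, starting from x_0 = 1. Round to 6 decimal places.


Newton's method: x_(n+1) = x_n - f(x_n)/f'(x_n)
f(x) = 2x^2 + 2x - 2
f'(x) = 4x + 2

Iteration 1:
  f(1.000000) = 2.000000
  f'(1.000000) = 6.000000
  x_1 = 1.000000 - (2.000000)/(6.000000) = 0.666667

Iteration 2:
  f(0.666667) = 0.222222
  f'(0.666667) = 4.666667
  x_2 = 0.666667 - (0.222222)/(4.666667) = 0.619048

x_2 = 0.619048


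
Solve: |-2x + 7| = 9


An absolute value equation |expr| = 9 gives two cases:
Case 1: -2x + 7 = 9
  -2x = 2, so x = -1
Case 2: -2x + 7 = -9
  -2x = -16, so x = 8

x = -1, x = 8


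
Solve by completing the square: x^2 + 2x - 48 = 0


Start: x^2 + 2x - 48 = 0
Move constant: x^2 + 2x = 48
Half of 2 is 1, squared is 1
Add 1 to both sides: x^2 + 2x + 1 = 49
(x + 1)^2 = 49
x + 1 = ±7
x = -1 + 7 = 6 or x = -1 - 7 = -8

x = -8, x = 6


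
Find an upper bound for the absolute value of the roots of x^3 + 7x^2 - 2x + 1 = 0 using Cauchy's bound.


Cauchy's bound: all roots r satisfy |r| <= 1 + max(|a_i/a_n|) for i = 0,...,n-1
where a_n is the leading coefficient.

Coefficients: [1, 7, -2, 1]
Leading coefficient a_n = 1
Ratios |a_i/a_n|: 7, 2, 1
Maximum ratio: 7
Cauchy's bound: |r| <= 1 + 7 = 8

Upper bound = 8


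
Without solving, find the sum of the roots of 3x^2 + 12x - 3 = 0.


By Vieta's formulas for ax^2 + bx + c = 0:
  Sum of roots = -b/a
  Product of roots = c/a

Here a = 3, b = 12, c = -3
Sum = -(12)/3 = -4
Product = -3/3 = -1

Sum = -4


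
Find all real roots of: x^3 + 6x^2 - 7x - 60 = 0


Let p(x) = x^3 + 6x^2 - 7x - 60. By the rational root theorem (leading coefficient 1), any rational root is an integer divisor of 60: try ±1, ±2, ... in turn.
Test x = 1: value = -60 ≠ 0.
Test x = -1: value = -48 ≠ 0.
Test x = 2: value = -42 ≠ 0.
Test x = -2: value = -30 ≠ 0.
Test x = 3: value = 0 ✓, so (x - 3) is a factor.
Synthetic division by (x - 3): bring down 1; 1(3) + 6 = 9; 9(3) - 7 = 20; 20(3) - 60 = 0 → quotient x^2 + 9x + 20, remainder 0.
Solve the quadratic x^2 + 9x + 20 = 0: discriminant = 9^2 - 4(1)(20) = 81 - 80 = 1.
sqrt(1) = 1, so x = (-9 ± 1)/2: x = -4 or x = -5.

x = -5, x = -4, x = 3


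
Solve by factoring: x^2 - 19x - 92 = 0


We need two numbers that multiply to -92 and add to -19.
Those numbers are 4 and -23 (since 4 * (-23) = -92 and 4 + (-23) = -19).
So x^2 - 19x - 92 = (x + 4)(x - 23) = 0
Setting each factor to zero: x = -4 or x = 23

x = -4, x = 23


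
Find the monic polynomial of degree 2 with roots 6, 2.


A monic polynomial with roots 6, 2 is:
p(x) = (x - 6)(x - 2)
After multiplying by (x - 6): x - 6
After multiplying by (x - 2): x^2 - 8x + 12

x^2 - 8x + 12


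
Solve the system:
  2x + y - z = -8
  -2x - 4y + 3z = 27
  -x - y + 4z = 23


Using Cramer's rule. Expand each determinant along the first row.
D  = 2*[(-4)*4 - 3*(-1)] - 1*[(-2)*4 - 3*(-1)] + (-1)*[(-2)*(-1) - (-4)*(-1)]
  = 2*(-13) - 1*(-5) + (-1)*(-2) = -19
Dx = (-8)*[(-4)*4 - 3*(-1)] - 1*[27*4 - 3*23] + (-1)*[27*(-1) - (-4)*23]
  = (-8)*(-13) - 1*(39) + (-1)*(65) = 0
Dy = 2*[27*4 - 3*23] - (-8)*[(-2)*4 - 3*(-1)] + (-1)*[(-2)*23 - 27*(-1)]
  = 2*(39) - (-8)*(-5) + (-1)*(-19) = 57
Dz = 2*[(-4)*23 - 27*(-1)] - 1*[(-2)*23 - 27*(-1)] + (-8)*[(-2)*(-1) - (-4)*(-1)]
  = 2*(-65) - 1*(-19) + (-8)*(-2) = -95
x = Dx/D = 0/-19 = 0, y = Dy/D = 57/-19 = -3, z = Dz/D = -95/-19 = 5
Check eq1: (2)(0) + (1)(-3) + (-1)(5) = -8 = -8 ✓
Check eq2: (-2)(0) + (-4)(-3) + (3)(5) = 27 = 27 ✓
Check eq3: (-1)(0) + (-1)(-3) + (4)(5) = 23 = 23 ✓

x = 0, y = -3, z = 5


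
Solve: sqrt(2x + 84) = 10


Square both sides: 2x + 84 = 10^2 = 100
2x = 100 - 84 = 16
x = 8
Check: sqrt(2*8 + 84) = sqrt(100) = 10 ✓

x = 8


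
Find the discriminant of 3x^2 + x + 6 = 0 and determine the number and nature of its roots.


For ax^2 + bx + c = 0, discriminant D = b^2 - 4ac
Here a = 3, b = 1, c = 6
D = (1)^2 - 4(3)(6) = 1 - 72 = -71

D = -71 < 0
The equation has no real roots (2 complex conjugate roots).

Discriminant = -71, no real roots (2 complex conjugate roots)


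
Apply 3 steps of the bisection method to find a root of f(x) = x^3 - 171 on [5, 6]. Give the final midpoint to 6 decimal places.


f(x) = x^3 - 171
f(5) = -46 < 0
f(6) = 45 > 0

Step 1: midpoint = (5.000000 + 6.000000)/2 = 5.500000
  f(5.500000) = -4.625000
  f(mid) < 0, so root is in [5.500000, 6.000000]

Step 2: midpoint = (5.500000 + 6.000000)/2 = 5.750000
  f(5.750000) = 19.109375
  f(mid) > 0, so root is in [5.500000, 5.750000]

Step 3: midpoint = (5.500000 + 5.750000)/2 = 5.625000
  f(5.625000) = 6.978516
  f(mid) > 0, so root is in [5.500000, 5.625000]

midpoint = 5.625000


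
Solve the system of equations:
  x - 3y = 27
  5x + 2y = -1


Using Cramer's rule:
Determinant D = (1)(2) - (5)(-3) = 2 + 15 = 17
Dx = (27)(2) - (-1)(-3) = 54 - 3 = 51
Dy = (1)(-1) - (5)(27) = -1 - 135 = -136
x = Dx/D = 51/17 = 3
y = Dy/D = -136/17 = -8

x = 3, y = -8


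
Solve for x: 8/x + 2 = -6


Subtract 2 from both sides: 8/x = -8
Multiply both sides by x: 8 = -8 * x
Divide by -8: x = -1

x = -1


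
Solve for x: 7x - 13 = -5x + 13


Starting with: 7x - 13 = -5x + 13
Move all x terms to left: (7 + 5)x = 13 + 13
Simplify: 12x = 26
Divide both sides by 12: x = 13/6

x = 13/6


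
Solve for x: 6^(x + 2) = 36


Express both sides with the same base.
36 = 6^2
Since the bases match, equate exponents: x + 2 = 2
So x = 2 - (2) = 0

x = 0


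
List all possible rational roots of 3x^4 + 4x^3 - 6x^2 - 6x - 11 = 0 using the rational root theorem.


Rational root theorem: possible roots are ±p/q where:
  p divides the constant term (-11): p ∈ {1, 11}
  q divides the leading coefficient (3): q ∈ {1, 3}

All possible rational roots: -11, -11/3, -1, -1/3, 1/3, 1, 11/3, 11

-11, -11/3, -1, -1/3, 1/3, 1, 11/3, 11


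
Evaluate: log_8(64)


We need the exponent such that 8^? = 64
8^2 = 64
Therefore log_8(64) = 2

2


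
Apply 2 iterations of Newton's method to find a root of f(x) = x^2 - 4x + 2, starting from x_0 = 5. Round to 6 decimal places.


Newton's method: x_(n+1) = x_n - f(x_n)/f'(x_n)
f(x) = x^2 - 4x + 2
f'(x) = 2x - 4

Iteration 1:
  f(5.000000) = 7.000000
  f'(5.000000) = 6.000000
  x_1 = 5.000000 - (7.000000)/(6.000000) = 3.833333

Iteration 2:
  f(3.833333) = 1.361111
  f'(3.833333) = 3.666667
  x_2 = 3.833333 - (1.361111)/(3.666667) = 3.462121

x_2 = 3.462121


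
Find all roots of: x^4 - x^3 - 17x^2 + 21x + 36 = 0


Let p(x) = x^4 - x^3 - 17x^2 + 21x + 36. By the rational root theorem (leading coefficient 1), any rational root is an integer divisor of 36: try ±1, ±2, ... in turn.
Test x = 1: value = 40 ≠ 0.
Test x = -1: value = 0 ✓, so (x + 1) is a factor.
Synthetic division by (x + 1): bring down 1; 1(-1) - 1 = -2; (-2)(-1) - 17 = -15; (-15)(-1) + 21 = 36; 36(-1) + 36 = 0 → quotient x^3 - 2x^2 - 15x + 36, remainder 0.
Continue with the quotient x^3 - 2x^2 - 15x + 36 (candidates must divide 36; re-test x = -1 first in case it repeats).
Test x = -1: value = 48 ≠ 0.
Test x = 2: value = 6 ≠ 0.
Test x = -2: value = 50 ≠ 0.
Test x = 3: value = 0 ✓, so (x - 3) is a factor.
Synthetic division by (x - 3): bring down 1; 1(3) - 2 = 1; 1(3) - 15 = -12; (-12)(3) + 36 = 0 → quotient x^2 + x - 12, remainder 0.
Solve the quadratic x^2 + x - 12 = 0: discriminant = 1^2 - 4(1)(-12) = 1 + 48 = 49.
sqrt(49) = 7, so x = (-1 ± 7)/2: x = 3 or x = -4.
Collecting all roots found:

x = -4, x = -1, x = 3 (multiplicity 2)


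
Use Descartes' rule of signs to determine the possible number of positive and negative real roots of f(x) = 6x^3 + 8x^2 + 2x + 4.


Descartes' rule of signs:

For positive roots, count sign changes in f(x) = 6x^3 + 8x^2 + 2x + 4:
Signs of coefficients: +, +, +, +
Number of sign changes: 0
Possible positive real roots: 0

For negative roots, examine f(-x) = -6x^3 + 8x^2 - 2x + 4:
Signs of coefficients: -, +, -, +
Number of sign changes: 3
Possible negative real roots: 3, 1

Positive roots: 0; Negative roots: 3 or 1


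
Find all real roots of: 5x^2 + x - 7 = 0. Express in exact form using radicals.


Using the quadratic formula: x = (-b ± sqrt(b^2 - 4ac)) / (2a)
Here a = 5, b = 1, c = -7
Discriminant = b^2 - 4ac = 1^2 - 4(5)(-7) = 1 + 140 = 141
Since discriminant = 141 > 0, there are two real roots.
x = (-1 ± sqrt(141)) / 10
Numerically: x ≈ 1.0874 or x ≈ -1.2874

x = (-1 + sqrt(141)) / 10 or x = (-1 - sqrt(141)) / 10


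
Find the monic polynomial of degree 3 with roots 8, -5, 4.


A monic polynomial with roots 8, -5, 4 is:
p(x) = (x - 8)(x + 5)(x - 4)
After multiplying by (x - 8): x - 8
After multiplying by (x + 5): x^2 - 3x - 40
After multiplying by (x - 4): x^3 - 7x^2 - 28x + 160

x^3 - 7x^2 - 28x + 160


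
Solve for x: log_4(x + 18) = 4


Convert to exponential form: x + 18 = 4^4 = 256
x = 256 - 18 = 238
Check: log_4(238 + 18) = log_4(256) = log_4(256) = 4 ✓

x = 238


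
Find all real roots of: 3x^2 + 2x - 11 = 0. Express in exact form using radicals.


Using the quadratic formula: x = (-b ± sqrt(b^2 - 4ac)) / (2a)
Here a = 3, b = 2, c = -11
Discriminant = b^2 - 4ac = 2^2 - 4(3)(-11) = 4 + 132 = 136
Since discriminant = 136 > 0, there are two real roots.
x = (-2 ± 2*sqrt(34)) / 6
Simplifying: x = (-1 ± sqrt(34)) / 3
Numerically: x ≈ 1.6103 or x ≈ -2.2770

x = (-1 + sqrt(34)) / 3 or x = (-1 - sqrt(34)) / 3


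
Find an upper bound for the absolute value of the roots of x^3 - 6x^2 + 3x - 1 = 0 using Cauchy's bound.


Cauchy's bound: all roots r satisfy |r| <= 1 + max(|a_i/a_n|) for i = 0,...,n-1
where a_n is the leading coefficient.

Coefficients: [1, -6, 3, -1]
Leading coefficient a_n = 1
Ratios |a_i/a_n|: 6, 3, 1
Maximum ratio: 6
Cauchy's bound: |r| <= 1 + 6 = 7

Upper bound = 7


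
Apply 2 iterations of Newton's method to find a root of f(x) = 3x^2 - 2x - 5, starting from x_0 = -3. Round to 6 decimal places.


Newton's method: x_(n+1) = x_n - f(x_n)/f'(x_n)
f(x) = 3x^2 - 2x - 5
f'(x) = 6x - 2

Iteration 1:
  f(-3.000000) = 28.000000
  f'(-3.000000) = -20.000000
  x_1 = -3.000000 - (28.000000)/(-20.000000) = -1.600000

Iteration 2:
  f(-1.600000) = 5.880000
  f'(-1.600000) = -11.600000
  x_2 = -1.600000 - (5.880000)/(-11.600000) = -1.093103

x_2 = -1.093103


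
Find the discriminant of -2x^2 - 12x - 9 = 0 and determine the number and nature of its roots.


For ax^2 + bx + c = 0, discriminant D = b^2 - 4ac
Here a = -2, b = -12, c = -9
D = (-12)^2 - 4(-2)(-9) = 144 - 72 = 72

D = 72 > 0 but not a perfect square
The equation has 2 distinct real irrational roots.

Discriminant = 72, 2 distinct real irrational roots
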